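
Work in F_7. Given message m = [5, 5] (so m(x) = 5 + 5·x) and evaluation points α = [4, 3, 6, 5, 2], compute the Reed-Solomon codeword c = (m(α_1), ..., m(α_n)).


c = [4, 6, 0, 2, 1]

Message polynomial: m(x) = 5 + 5·x (mod 7).
For each evaluation point α_i, compute m(α_i) mod 7:
  α_1 = 4: Horner steps 5 → 4, so m(4) = 4.
  α_2 = 3: Horner steps 5 → 6, so m(3) = 6.
  α_3 = 6: Horner steps 5 → 0, so m(6) = 0.
  α_4 = 5: Horner steps 5 → 2, so m(5) = 2.
  α_5 = 2: Horner steps 5 → 1, so m(2) = 1.
Codeword c = [4, 6, 0, 2, 1] ∈ F_7^5.


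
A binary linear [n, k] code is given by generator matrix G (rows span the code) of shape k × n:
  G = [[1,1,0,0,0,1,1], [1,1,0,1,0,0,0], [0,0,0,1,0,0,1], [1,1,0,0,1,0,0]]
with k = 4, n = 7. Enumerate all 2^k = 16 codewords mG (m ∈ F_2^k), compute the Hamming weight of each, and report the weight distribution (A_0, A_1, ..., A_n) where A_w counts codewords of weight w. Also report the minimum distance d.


Weight distribution: A_0 = 1, A_1 = 1, A_2 = 3, A_3 = 6, A_4 = 3, A_5 = 1, A_6 = 1. Minimum distance d = 1.

Enumerate all 2^4 = 16 messages m ∈ F_2^4.
For each, compute codeword c = mG in F_2^7, then tally its weight.
  m = 0000 → c = 0000000, weight = 0.
  m = 1000 → c = 1100011, weight = 4.
  m = 0100 → c = 1101000, weight = 3.
  m = 1100 → c = 0001011, weight = 3.
  m = 0010 → c = 0001001, weight = 2.
  m = 1010 → c = 1101010, weight = 4.
  m = 0110 → c = 1100001, weight = 3.
  m = 1110 → c = 0000010, weight = 1.
  m = 0001 → c = 1100100, weight = 3.
  m = 1001 → c = 0000111, weight = 3.
  m = 0101 → c = 0001100, weight = 2.
  m = 1101 → c = 1101111, weight = 6.
  m = 0011 → c = 1101101, weight = 5.
  m = 1011 → c = 0001110, weight = 3.
  m = 0111 → c = 0000101, weight = 2.
  m = 1111 → c = 1100110, weight = 4.
Tally weights:
  weight 0: 1 codewords.
  weight 1: 1 codewords.
  weight 2: 3 codewords.
  weight 3: 6 codewords.
  weight 4: 3 codewords.
  weight 5: 1 codewords.
  weight 6: 1 codewords.
Minimum distance d = smallest w > 0 with A_w > 0 = 1.
Sanity: Σ A_w = 16 = 2^4 = 16 ✓.


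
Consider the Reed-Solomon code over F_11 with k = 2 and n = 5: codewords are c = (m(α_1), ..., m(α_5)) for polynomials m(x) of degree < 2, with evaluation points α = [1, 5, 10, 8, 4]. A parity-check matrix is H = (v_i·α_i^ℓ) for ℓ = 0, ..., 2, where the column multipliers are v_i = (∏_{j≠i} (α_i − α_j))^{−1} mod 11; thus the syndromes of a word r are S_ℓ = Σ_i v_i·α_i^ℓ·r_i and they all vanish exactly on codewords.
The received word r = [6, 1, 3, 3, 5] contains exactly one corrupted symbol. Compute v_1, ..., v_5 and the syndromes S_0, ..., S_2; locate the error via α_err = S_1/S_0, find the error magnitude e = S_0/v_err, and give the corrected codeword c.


S = (10, 3, 2), error at position 4, error magnitude e = 3, c = [6, 1, 3, 0, 5].

Step 1: column multipliers v_i = (∏_{j≠i}(α_i − α_j))^{−1} mod 11.
  i = 1 (α = 1): (1−5)(1−10)(1−8)(1−4) = (−4)·(−9)·(−7)·(−3) = 756 ≡ 8, so v_1 = 8^{−1} = 7 (mod 11).
  i = 2 (α = 5): (5−1)(5−10)(5−8)(5−4) = 4·(−5)·(−3)·1 = 60 ≡ 5, so v_2 = 5^{−1} = 9 (mod 11).
  i = 3 (α = 10): (10−1)(10−5)(10−8)(10−4) = 9·5·2·6 = 540 ≡ 1, so v_3 = 1^{−1} = 1 (mod 11).
  i = 4 (α = 8): (8−1)(8−5)(8−10)(8−4) = 7·3·(−2)·4 = −168 ≡ 8, so v_4 = 8^{−1} = 7 (mod 11).
  i = 5 (α = 4): (4−1)(4−5)(4−10)(4−8) = 3·(−1)·(−6)·(−4) = −72 ≡ 5, so v_5 = 5^{−1} = 9 (mod 11).
  v = [7, 9, 1, 7, 9].
Step 2: syndromes of r = [6, 1, 3, 3, 5] (all sums mod 11).
  S_0 = Σ v_i r_i = 7·6 + 9·1 + 1·3 + 7·3 + 9·5 = 120 ≡ 10.
  S_1 = Σ v_i α_i r_i = 7·1·6 + 9·5·1 + 1·10·3 + 7·8·3 + 9·4·5 = 465 ≡ 3.
  α_i^2 mod 11 = [1, 3, 1, 9, 5].
  S_2 = Σ v_i α_i^2 r_i = 7·1·6 + 9·3·1 + 1·1·3 + 7·9·3 + 9·5·5 = 486 ≡ 2.
  S = (10, 3, 2) ≠ 0, so r is not a codeword (an error is present).
Step 3: locate the error. For a single error e at position i, S_ℓ = v_i·e·α_i^ℓ, so α_err = S_1/S_0.
  S_0^{−1} = 10^{−1} = 10 (mod 11), so α_err = 3·10 = 30 ≡ 8 = α_4. Error position i = 4.
  Consistency check: S_2/S_1 = 2·4 = 8 ≡ 8 = α_err ✓ (single-error assumption holds).
Step 4: error magnitude e = S_0/v_4 = S_0·∏_{j≠4}(α_4 − α_j) = 10·8 = 80 ≡ 3 (mod 11).
Step 5: correct position 4: c_4 = r_4 − e = 3 − 3 ≡ 0 (mod 11). Hence c = [6, 1, 3, 0, 5].
  Check: interpolating c through the α_i gives m(x) = 10 + 7·x (degree < 2) with m(α_i) = c_i for every i, so c is indeed a codeword.


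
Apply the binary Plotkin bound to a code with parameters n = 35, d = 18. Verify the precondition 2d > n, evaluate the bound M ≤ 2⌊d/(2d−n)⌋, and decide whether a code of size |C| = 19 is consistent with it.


Plotkin bound M ≤ 36; given |C| = 19 ≤ bound (satisfied).

Check applicability: 2d = 36, n = 35.
2d − n = 1 > 0, so Plotkin applies.
Compute d/(2d−n) = 18/1 ≈ 18.0000.
⌊d/(2d−n)⌋ = 18.
Plotkin bound: M ≤ 2·18 = 36.
Given |C| = 19, check: satisfied.
This |C| is below the Plotkin bound.


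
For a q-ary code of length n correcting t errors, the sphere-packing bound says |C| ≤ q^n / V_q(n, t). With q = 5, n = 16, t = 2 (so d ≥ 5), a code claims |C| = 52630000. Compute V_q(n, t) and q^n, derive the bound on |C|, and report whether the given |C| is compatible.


V_q(n, t) = 1985, q^n = 152587890625, Hamming bound = 76870473, |C| = 52630000 ≤ bound (satisfied).

Step 1: Compute V_q(n, t) = Σ_{j=0}^2 C(n, j) (q−1)^j.
  j = 0: C(16,0)·(4)^0 = 1·1 = 1.
  j = 1: C(16,1)·(4)^1 = 16·4 = 64.
  j = 2: C(16,2)·(4)^2 = 120·16 = 1920.
  V_q(n, t) = 1 + 64 + 1920 = 1985.
Step 2: q^n = 5^16 = 152587890625.
Step 3: Hamming bound ⌊q^n / V_q(n,t)⌋ = ⌊152587890625/1985⌋ = 76870473.
Step 4: Compare |C| = 52630000 to 76870473: satisfied.
The claimed |C| lies below the Hamming bound.


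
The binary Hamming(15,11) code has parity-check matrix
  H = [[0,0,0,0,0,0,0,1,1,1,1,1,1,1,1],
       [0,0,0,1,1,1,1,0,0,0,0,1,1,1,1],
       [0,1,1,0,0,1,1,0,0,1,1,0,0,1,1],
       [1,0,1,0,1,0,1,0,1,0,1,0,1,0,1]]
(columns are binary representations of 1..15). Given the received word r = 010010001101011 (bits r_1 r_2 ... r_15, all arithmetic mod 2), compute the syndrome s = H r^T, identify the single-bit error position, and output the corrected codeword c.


s = (1, 0, 0, 1)^T, error position = 9, corrected codeword c = 010010000101011

Compute s = H r^T mod 2 one row at a time:
  s_1 = 0 + 1 + 1 + 0 + 1 + 0 + 1 + 1 = 5 ≡ 1 (mod 2).
  s_2 = 0 + 1 + 0 + 0 + 1 + 0 + 1 + 1 = 4 ≡ 0 (mod 2).
  s_3 = 1 + 0 + 0 + 0 + 1 + 0 + 1 + 1 = 4 ≡ 0 (mod 2).
  s_4 = 0 + 0 + 1 + 0 + 1 + 0 + 0 + 1 = 3 ≡ 1 (mod 2).
s = (1, 0, 0, 1)^T — this equals column 9 of H (binary 1001), so error is at position 9.
Correct: flip bit 9 of r = 010010001101011 to get c = 010010000101011.


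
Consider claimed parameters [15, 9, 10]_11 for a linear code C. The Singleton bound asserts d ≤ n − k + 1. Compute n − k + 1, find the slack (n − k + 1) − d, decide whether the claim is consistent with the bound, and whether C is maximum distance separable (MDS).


Singleton RHS = n − k + 1 = 7, slack = -3, bound violated (no such code; not MDS).

Singleton bound: d ≤ n − k + 1.
Here n = 15, k = 9, so n − k + 1 = 7.
Given d = 10, check d ≤ 7: NO.
Slack = (n − k + 1) − d = -3.
The slack is negative: d = 10 exceeds n − k + 1 = 7 by 3, so the Singleton bound is violated and no linear [15, 9, 10]_11 code can exist. In particular it is not MDS (MDS requires d = n − k + 1 exactly).
Description: the claimed parameters are [15, 9, 10]_11; such a code would be impossible (violates the Singleton bound).


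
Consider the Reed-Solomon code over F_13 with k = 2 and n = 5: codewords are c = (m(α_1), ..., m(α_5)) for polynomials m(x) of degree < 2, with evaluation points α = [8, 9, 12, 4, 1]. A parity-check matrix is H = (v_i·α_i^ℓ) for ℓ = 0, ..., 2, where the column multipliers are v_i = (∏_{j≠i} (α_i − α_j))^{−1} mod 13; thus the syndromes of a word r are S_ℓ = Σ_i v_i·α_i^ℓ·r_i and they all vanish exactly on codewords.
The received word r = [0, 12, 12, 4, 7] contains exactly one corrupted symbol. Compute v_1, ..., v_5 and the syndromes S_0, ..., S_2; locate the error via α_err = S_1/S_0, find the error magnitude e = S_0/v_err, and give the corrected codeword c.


S = (1, 12, 1), error at position 3, error magnitude e = 3, c = [0, 12, 9, 4, 7].

Step 1: column multipliers v_i = (∏_{j≠i}(α_i − α_j))^{−1} mod 13.
  i = 1 (α = 8): (8−9)(8−12)(8−4)(8−1) = (−1)·(−4)·4·7 = 112 ≡ 8, so v_1 = 8^{−1} = 5 (mod 13).
  i = 2 (α = 9): (9−8)(9−12)(9−4)(9−1) = 1·(−3)·5·8 = −120 ≡ 10, so v_2 = 10^{−1} = 4 (mod 13).
  i = 3 (α = 12): (12−8)(12−9)(12−4)(12−1) = 4·3·8·11 = 1056 ≡ 3, so v_3 = 3^{−1} = 9 (mod 13).
  i = 4 (α = 4): (4−8)(4−9)(4−12)(4−1) = (−4)·(−5)·(−8)·3 = −480 ≡ 1, so v_4 = 1^{−1} = 1 (mod 13).
  i = 5 (α = 1): (1−8)(1−9)(1−12)(1−4) = (−7)·(−8)·(−11)·(−3) = 1848 ≡ 2, so v_5 = 2^{−1} = 7 (mod 13).
  v = [5, 4, 9, 1, 7].
Step 2: syndromes of r = [0, 12, 12, 4, 7] (all sums mod 13).
  S_0 = Σ v_i r_i = 5·0 + 4·12 + 9·12 + 1·4 + 7·7 = 209 ≡ 1.
  S_1 = Σ v_i α_i r_i = 5·8·0 + 4·9·12 + 9·12·12 + 1·4·4 + 7·1·7 = 1793 ≡ 12.
  α_i^2 mod 13 = [12, 3, 1, 3, 1].
  S_2 = Σ v_i α_i^2 r_i = 5·12·0 + 4·3·12 + 9·1·12 + 1·3·4 + 7·1·7 = 313 ≡ 1.
  S = (1, 12, 1) ≠ 0, so r is not a codeword (an error is present).
Step 3: locate the error. For a single error e at position i, S_ℓ = v_i·e·α_i^ℓ, so α_err = S_1/S_0.
  S_0^{−1} = 1^{−1} = 1 (mod 13), so α_err = 12·1 = 12 ≡ 12 = α_3. Error position i = 3.
  Consistency check: S_2/S_1 = 1·12 = 12 ≡ 12 = α_err ✓ (single-error assumption holds).
Step 4: error magnitude e = S_0/v_3 = S_0·∏_{j≠3}(α_3 − α_j) = 1·3 = 3 ≡ 3 (mod 13).
Step 5: correct position 3: c_3 = r_3 − e = 12 − 3 ≡ 9 (mod 13). Hence c = [0, 12, 9, 4, 7].
  Check: interpolating c through the α_i gives m(x) = 8 + 12·x (degree < 2) with m(α_i) = c_i for every i, so c is indeed a codeword.


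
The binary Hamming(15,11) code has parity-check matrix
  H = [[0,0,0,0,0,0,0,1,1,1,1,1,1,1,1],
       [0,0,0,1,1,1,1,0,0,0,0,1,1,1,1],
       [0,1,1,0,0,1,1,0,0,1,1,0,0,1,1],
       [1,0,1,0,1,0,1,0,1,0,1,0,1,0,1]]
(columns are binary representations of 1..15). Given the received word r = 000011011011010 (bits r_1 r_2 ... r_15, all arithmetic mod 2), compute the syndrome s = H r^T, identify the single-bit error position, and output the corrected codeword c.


s = (1, 0, 1, 1)^T, error position = 11, corrected codeword c = 000011011001010

Compute s = H r^T mod 2 one row at a time:
  s_1 = 1 + 1 + 0 + 1 + 1 + 0 + 1 + 0 = 5 ≡ 1 (mod 2).
  s_2 = 0 + 1 + 1 + 0 + 1 + 0 + 1 + 0 = 4 ≡ 0 (mod 2).
  s_3 = 0 + 0 + 1 + 0 + 0 + 1 + 1 + 0 = 3 ≡ 1 (mod 2).
  s_4 = 0 + 0 + 1 + 0 + 1 + 1 + 0 + 0 = 3 ≡ 1 (mod 2).
s = (1, 0, 1, 1)^T — this equals column 11 of H (binary 1011), so error is at position 11.
Correct: flip bit 11 of r = 000011011011010 to get c = 000011011001010.


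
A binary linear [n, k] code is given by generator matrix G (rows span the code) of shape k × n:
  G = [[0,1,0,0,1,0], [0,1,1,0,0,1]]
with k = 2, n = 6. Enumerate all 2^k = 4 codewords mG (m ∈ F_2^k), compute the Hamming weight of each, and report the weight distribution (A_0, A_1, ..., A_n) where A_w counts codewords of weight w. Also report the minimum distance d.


Weight distribution: A_0 = 1, A_2 = 1, A_3 = 2. Minimum distance d = 2.

Enumerate all 2^2 = 4 messages m ∈ F_2^2.
For each, compute codeword c = mG in F_2^6, then tally its weight.
  m = 00 → c = 000000, weight = 0.
  m = 10 → c = 010010, weight = 2.
  m = 01 → c = 011001, weight = 3.
  m = 11 → c = 001011, weight = 3.
Tally weights:
  weight 0: 1 codewords.
  weight 2: 1 codewords.
  weight 3: 2 codewords.
Minimum distance d = smallest w > 0 with A_w > 0 = 2.
Sanity: Σ A_w = 4 = 2^2 = 4 ✓.


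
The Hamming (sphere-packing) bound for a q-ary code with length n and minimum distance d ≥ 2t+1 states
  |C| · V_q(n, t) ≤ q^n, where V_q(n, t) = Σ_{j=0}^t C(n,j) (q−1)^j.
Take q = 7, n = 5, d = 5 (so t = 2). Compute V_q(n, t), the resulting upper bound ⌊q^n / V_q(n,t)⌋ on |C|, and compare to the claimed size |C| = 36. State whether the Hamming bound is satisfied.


V_q(n, t) = 391, q^n = 16807, Hamming bound = 42, |C| = 36 ≤ bound (satisfied).

Step 1: Compute V_q(n, t) = Σ_{j=0}^2 C(n, j) (q−1)^j.
  j = 0: C(5,0)·(6)^0 = 1·1 = 1.
  j = 1: C(5,1)·(6)^1 = 5·6 = 30.
  j = 2: C(5,2)·(6)^2 = 10·36 = 360.
  V_q(n, t) = 1 + 30 + 360 = 391.
Step 2: q^n = 7^5 = 16807.
Step 3: Hamming bound ⌊q^n / V_q(n,t)⌋ = ⌊16807/391⌋ = 42.
Step 4: Compare |C| = 36 to 42: satisfied.
The claimed |C| lies below the Hamming bound.


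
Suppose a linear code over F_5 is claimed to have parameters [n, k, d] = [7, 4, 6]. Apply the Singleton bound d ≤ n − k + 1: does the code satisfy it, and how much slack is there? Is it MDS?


Singleton RHS = n − k + 1 = 4, slack = -2, bound violated (no such code; not MDS).

Singleton bound: d ≤ n − k + 1.
Here n = 7, k = 4, so n − k + 1 = 4.
Given d = 6, check d ≤ 4: NO.
Slack = (n − k + 1) − d = -2.
The slack is negative: d = 6 exceeds n − k + 1 = 4 by 2, so the Singleton bound is violated and no linear [7, 4, 6]_5 code can exist. In particular it is not MDS (MDS requires d = n − k + 1 exactly).
Description: the claimed parameters are [7, 4, 6]_5; such a code would be impossible (violates the Singleton bound).


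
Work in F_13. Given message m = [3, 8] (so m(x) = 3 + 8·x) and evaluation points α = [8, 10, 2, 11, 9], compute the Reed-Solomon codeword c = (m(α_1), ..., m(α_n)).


c = [2, 5, 6, 0, 10]

Message polynomial: m(x) = 3 + 8·x (mod 13).
For each evaluation point α_i, compute m(α_i) mod 13:
  α_1 = 8: Horner steps 8 → 2, so m(8) = 2.
  α_2 = 10: Horner steps 8 → 5, so m(10) = 5.
  α_3 = 2: Horner steps 8 → 6, so m(2) = 6.
  α_4 = 11: Horner steps 8 → 0, so m(11) = 0.
  α_5 = 9: Horner steps 8 → 10, so m(9) = 10.
Codeword c = [2, 5, 6, 0, 10] ∈ F_13^5.


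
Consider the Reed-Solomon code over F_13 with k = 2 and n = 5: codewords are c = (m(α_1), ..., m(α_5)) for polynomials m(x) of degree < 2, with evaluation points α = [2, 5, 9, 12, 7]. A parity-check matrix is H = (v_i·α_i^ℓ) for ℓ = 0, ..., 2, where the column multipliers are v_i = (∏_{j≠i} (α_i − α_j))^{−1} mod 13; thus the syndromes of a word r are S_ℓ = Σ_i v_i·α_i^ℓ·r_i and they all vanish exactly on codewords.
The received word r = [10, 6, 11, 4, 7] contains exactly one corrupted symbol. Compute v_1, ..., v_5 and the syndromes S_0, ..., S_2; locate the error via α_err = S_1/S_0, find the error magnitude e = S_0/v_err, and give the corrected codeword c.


S = (3, 2, 10), error at position 2, error magnitude e = 3, c = [10, 3, 11, 4, 7].

Step 1: column multipliers v_i = (∏_{j≠i}(α_i − α_j))^{−1} mod 13.
  i = 1 (α = 2): (2−5)(2−9)(2−12)(2−7) = (−3)·(−7)·(−10)·(−5) = 1050 ≡ 10, so v_1 = 10^{−1} = 4 (mod 13).
  i = 2 (α = 5): (5−2)(5−9)(5−12)(5−7) = 3·(−4)·(−7)·(−2) = −168 ≡ 1, so v_2 = 1^{−1} = 1 (mod 13).
  i = 3 (α = 9): (9−2)(9−5)(9−12)(9−7) = 7·4·(−3)·2 = −168 ≡ 1, so v_3 = 1^{−1} = 1 (mod 13).
  i = 4 (α = 12): (12−2)(12−5)(12−9)(12−7) = 10·7·3·5 = 1050 ≡ 10, so v_4 = 10^{−1} = 4 (mod 13).
  i = 5 (α = 7): (7−2)(7−5)(7−9)(7−12) = 5·2·(−2)·(−5) = 100 ≡ 9, so v_5 = 9^{−1} = 3 (mod 13).
  v = [4, 1, 1, 4, 3].
Step 2: syndromes of r = [10, 6, 11, 4, 7] (all sums mod 13).
  S_0 = Σ v_i r_i = 4·10 + 1·6 + 1·11 + 4·4 + 3·7 = 94 ≡ 3.
  S_1 = Σ v_i α_i r_i = 4·2·10 + 1·5·6 + 1·9·11 + 4·12·4 + 3·7·7 = 548 ≡ 2.
  α_i^2 mod 13 = [4, 12, 3, 1, 10].
  S_2 = Σ v_i α_i^2 r_i = 4·4·10 + 1·12·6 + 1·3·11 + 4·1·4 + 3·10·7 = 491 ≡ 10.
  S = (3, 2, 10) ≠ 0, so r is not a codeword (an error is present).
Step 3: locate the error. For a single error e at position i, S_ℓ = v_i·e·α_i^ℓ, so α_err = S_1/S_0.
  S_0^{−1} = 3^{−1} = 9 (mod 13), so α_err = 2·9 = 18 ≡ 5 = α_2. Error position i = 2.
  Consistency check: S_2/S_1 = 10·7 = 70 ≡ 5 = α_err ✓ (single-error assumption holds).
Step 4: error magnitude e = S_0/v_2 = S_0·∏_{j≠2}(α_2 − α_j) = 3·1 = 3 ≡ 3 (mod 13).
Step 5: correct position 2: c_2 = r_2 − e = 6 − 3 ≡ 3 (mod 13). Hence c = [10, 3, 11, 4, 7].
  Check: interpolating c through the α_i gives m(x) = 6 + 2·x (degree < 2) with m(α_i) = c_i for every i, so c is indeed a codeword.


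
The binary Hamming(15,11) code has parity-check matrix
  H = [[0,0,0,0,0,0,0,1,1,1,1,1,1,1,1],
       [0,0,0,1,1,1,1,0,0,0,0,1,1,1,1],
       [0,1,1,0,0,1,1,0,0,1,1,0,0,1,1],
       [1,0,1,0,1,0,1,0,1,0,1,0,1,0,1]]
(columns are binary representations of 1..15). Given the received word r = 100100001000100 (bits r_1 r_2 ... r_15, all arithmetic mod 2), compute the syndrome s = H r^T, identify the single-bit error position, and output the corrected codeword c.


s = (0, 0, 0, 1)^T, error position = 1, corrected codeword c = 000100001000100

Compute s = H r^T mod 2 one row at a time:
  s_1 = 0 + 1 + 0 + 0 + 0 + 1 + 0 + 0 = 2 ≡ 0 (mod 2).
  s_2 = 1 + 0 + 0 + 0 + 0 + 1 + 0 + 0 = 2 ≡ 0 (mod 2).
  s_3 = 0 + 0 + 0 + 0 + 0 + 0 + 0 + 0 = 0 ≡ 0 (mod 2).
  s_4 = 1 + 0 + 0 + 0 + 1 + 0 + 1 + 0 = 3 ≡ 1 (mod 2).
s = (0, 0, 0, 1)^T — this equals column 1 of H (binary 0001), so error is at position 1.
Correct: flip bit 1 of r = 100100001000100 to get c = 000100001000100.


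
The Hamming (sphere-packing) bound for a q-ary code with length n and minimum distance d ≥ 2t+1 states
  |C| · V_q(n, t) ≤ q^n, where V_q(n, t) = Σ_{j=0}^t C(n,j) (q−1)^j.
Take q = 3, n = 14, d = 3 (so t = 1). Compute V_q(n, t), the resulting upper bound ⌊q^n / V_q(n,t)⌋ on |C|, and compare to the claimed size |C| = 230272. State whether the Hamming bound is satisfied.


V_q(n, t) = 29, q^n = 4782969, Hamming bound = 164929, |C| = 230272 > bound (violated).

Step 1: Compute V_q(n, t) = Σ_{j=0}^1 C(n, j) (q−1)^j.
  j = 0: C(14,0)·(2)^0 = 1·1 = 1.
  j = 1: C(14,1)·(2)^1 = 14·2 = 28.
  V_q(n, t) = 1 + 28 = 29.
Step 2: q^n = 3^14 = 4782969.
Step 3: Hamming bound ⌊q^n / V_q(n,t)⌋ = ⌊4782969/29⌋ = 164929.
Step 4: Compare |C| = 230272 to 164929: violated.
The claimed |C| lies above the Hamming bound, so no 3-ary code of length 14 with d ≥ 3 can have 230272 codewords.


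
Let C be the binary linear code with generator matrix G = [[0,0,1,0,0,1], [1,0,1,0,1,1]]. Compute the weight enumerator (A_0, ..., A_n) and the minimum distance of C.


Weight distribution: A_0 = 1, A_2 = 2, A_4 = 1. Minimum distance d = 2.

Enumerate all 2^2 = 4 messages m ∈ F_2^2.
For each, compute codeword c = mG in F_2^6, then tally its weight.
  m = 00 → c = 000000, weight = 0.
  m = 10 → c = 001001, weight = 2.
  m = 01 → c = 101011, weight = 4.
  m = 11 → c = 100010, weight = 2.
Tally weights:
  weight 0: 1 codewords.
  weight 2: 2 codewords.
  weight 4: 1 codewords.
Minimum distance d = smallest w > 0 with A_w > 0 = 2.
Sanity: Σ A_w = 4 = 2^2 = 4 ✓.


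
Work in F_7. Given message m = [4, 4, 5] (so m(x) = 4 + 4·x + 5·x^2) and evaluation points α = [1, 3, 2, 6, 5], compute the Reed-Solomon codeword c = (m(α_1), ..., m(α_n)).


c = [6, 5, 4, 5, 2]

Message polynomial: m(x) = 4 + 4·x + 5·x^2 (mod 7).
For each evaluation point α_i, compute m(α_i) mod 7:
  α_1 = 1: Horner steps 5 → 2 → 6, so m(1) = 6.
  α_2 = 3: Horner steps 5 → 5 → 5, so m(3) = 5.
  α_3 = 2: Horner steps 5 → 0 → 4, so m(2) = 4.
  α_4 = 6: Horner steps 5 → 6 → 5, so m(6) = 5.
  α_5 = 5: Horner steps 5 → 1 → 2, so m(5) = 2.
Codeword c = [6, 5, 4, 5, 2] ∈ F_7^5.


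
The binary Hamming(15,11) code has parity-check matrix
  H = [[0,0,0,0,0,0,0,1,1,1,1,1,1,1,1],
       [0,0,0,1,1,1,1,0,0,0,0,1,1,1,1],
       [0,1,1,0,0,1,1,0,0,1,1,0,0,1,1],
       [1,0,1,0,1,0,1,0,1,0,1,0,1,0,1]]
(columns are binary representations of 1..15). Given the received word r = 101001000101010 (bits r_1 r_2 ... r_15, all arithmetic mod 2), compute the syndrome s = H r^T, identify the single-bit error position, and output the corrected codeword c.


s = (1, 1, 0, 0)^T, error position = 12, corrected codeword c = 101001000100010

Compute s = H r^T mod 2 one row at a time:
  s_1 = 0 + 0 + 1 + 0 + 1 + 0 + 1 + 0 = 3 ≡ 1 (mod 2).
  s_2 = 0 + 0 + 1 + 0 + 1 + 0 + 1 + 0 = 3 ≡ 1 (mod 2).
  s_3 = 0 + 1 + 1 + 0 + 1 + 0 + 1 + 0 = 4 ≡ 0 (mod 2).
  s_4 = 1 + 1 + 0 + 0 + 0 + 0 + 0 + 0 = 2 ≡ 0 (mod 2).
s = (1, 1, 0, 0)^T — this equals column 12 of H (binary 1100), so error is at position 12.
Correct: flip bit 12 of r = 101001000101010 to get c = 101001000100010.


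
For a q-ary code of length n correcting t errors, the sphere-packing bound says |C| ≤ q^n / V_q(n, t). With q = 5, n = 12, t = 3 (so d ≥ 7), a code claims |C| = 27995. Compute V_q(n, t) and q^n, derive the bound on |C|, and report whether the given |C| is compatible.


V_q(n, t) = 15185, q^n = 244140625, Hamming bound = 16077, |C| = 27995 > bound (violated).

Step 1: Compute V_q(n, t) = Σ_{j=0}^3 C(n, j) (q−1)^j.
  j = 0: C(12,0)·(4)^0 = 1·1 = 1.
  j = 1: C(12,1)·(4)^1 = 12·4 = 48.
  j = 2: C(12,2)·(4)^2 = 66·16 = 1056.
  j = 3: C(12,3)·(4)^3 = 220·64 = 14080.
  V_q(n, t) = 1 + 48 + 1056 + 14080 = 15185.
Step 2: q^n = 5^12 = 244140625.
Step 3: Hamming bound ⌊q^n / V_q(n,t)⌋ = ⌊244140625/15185⌋ = 16077.
Step 4: Compare |C| = 27995 to 16077: violated.
The claimed |C| lies above the Hamming bound, so no 5-ary code of length 12 with d ≥ 7 can have 27995 codewords.


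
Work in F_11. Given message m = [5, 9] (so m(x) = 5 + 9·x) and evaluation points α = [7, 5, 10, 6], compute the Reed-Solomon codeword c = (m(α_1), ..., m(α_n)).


c = [2, 6, 7, 4]

Message polynomial: m(x) = 5 + 9·x (mod 11).
For each evaluation point α_i, compute m(α_i) mod 11:
  α_1 = 7: Horner steps 9 → 2, so m(7) = 2.
  α_2 = 5: Horner steps 9 → 6, so m(5) = 6.
  α_3 = 10: Horner steps 9 → 7, so m(10) = 7.
  α_4 = 6: Horner steps 9 → 4, so m(6) = 4.
Codeword c = [2, 6, 7, 4] ∈ F_11^4.


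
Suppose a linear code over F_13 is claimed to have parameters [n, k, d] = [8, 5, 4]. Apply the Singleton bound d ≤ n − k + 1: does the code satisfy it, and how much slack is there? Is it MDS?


Singleton RHS = n − k + 1 = 4, slack = 0, bound satisfied, MDS.

Singleton bound: d ≤ n − k + 1.
Here n = 8, k = 5, so n − k + 1 = 4.
Given d = 4, check d ≤ 4: YES.
Slack = (n − k + 1) − d = 0.
The code is MDS (slack = 0).
Description: the claimed parameters are [8, 5, 4]_13; such a code would be MDS (meets Singleton bound).


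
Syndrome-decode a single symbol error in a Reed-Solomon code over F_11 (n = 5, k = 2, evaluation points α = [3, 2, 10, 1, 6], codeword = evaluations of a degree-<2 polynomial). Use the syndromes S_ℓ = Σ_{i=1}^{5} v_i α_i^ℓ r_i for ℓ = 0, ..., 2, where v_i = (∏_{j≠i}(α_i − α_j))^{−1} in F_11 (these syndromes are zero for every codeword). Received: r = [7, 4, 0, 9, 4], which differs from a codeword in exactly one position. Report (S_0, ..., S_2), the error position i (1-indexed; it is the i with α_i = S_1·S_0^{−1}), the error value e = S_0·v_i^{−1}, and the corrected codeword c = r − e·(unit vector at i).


S = (7, 3, 6), error at position 2, error magnitude e = 7, c = [7, 8, 0, 9, 4].

Step 1: column multipliers v_i = (∏_{j≠i}(α_i − α_j))^{−1} mod 11.
  i = 1 (α = 3): (3−2)(3−10)(3−1)(3−6) = 1·(−7)·2·(−3) = 42 ≡ 9, so v_1 = 9^{−1} = 5 (mod 11).
  i = 2 (α = 2): (2−3)(2−10)(2−1)(2−6) = (−1)·(−8)·1·(−4) = −32 ≡ 1, so v_2 = 1^{−1} = 1 (mod 11).
  i = 3 (α = 10): (10−3)(10−2)(10−1)(10−6) = 7·8·9·4 = 2016 ≡ 3, so v_3 = 3^{−1} = 4 (mod 11).
  i = 4 (α = 1): (1−3)(1−2)(1−10)(1−6) = (−2)·(−1)·(−9)·(−5) = 90 ≡ 2, so v_4 = 2^{−1} = 6 (mod 11).
  i = 5 (α = 6): (6−3)(6−2)(6−10)(6−1) = 3·4·(−4)·5 = −240 ≡ 2, so v_5 = 2^{−1} = 6 (mod 11).
  v = [5, 1, 4, 6, 6].
Step 2: syndromes of r = [7, 4, 0, 9, 4] (all sums mod 11).
  S_0 = Σ v_i r_i = 5·7 + 1·4 + 4·0 + 6·9 + 6·4 = 117 ≡ 7.
  S_1 = Σ v_i α_i r_i = 5·3·7 + 1·2·4 + 4·10·0 + 6·1·9 + 6·6·4 = 311 ≡ 3.
  α_i^2 mod 11 = [9, 4, 1, 1, 3].
  S_2 = Σ v_i α_i^2 r_i = 5·9·7 + 1·4·4 + 4·1·0 + 6·1·9 + 6·3·4 = 457 ≡ 6.
  S = (7, 3, 6) ≠ 0, so r is not a codeword (an error is present).
Step 3: locate the error. For a single error e at position i, S_ℓ = v_i·e·α_i^ℓ, so α_err = S_1/S_0.
  S_0^{−1} = 7^{−1} = 8 (mod 11), so α_err = 3·8 = 24 ≡ 2 = α_2. Error position i = 2.
  Consistency check: S_2/S_1 = 6·4 = 24 ≡ 2 = α_err ✓ (single-error assumption holds).
Step 4: error magnitude e = S_0/v_2 = S_0·∏_{j≠2}(α_2 − α_j) = 7·1 = 7 ≡ 7 (mod 11).
Step 5: correct position 2: c_2 = r_2 − e = 4 − 7 ≡ 8 (mod 11). Hence c = [7, 8, 0, 9, 4].
  Check: interpolating c through the α_i gives m(x) = 10 + 10·x (degree < 2) with m(α_i) = c_i for every i, so c is indeed a codeword.


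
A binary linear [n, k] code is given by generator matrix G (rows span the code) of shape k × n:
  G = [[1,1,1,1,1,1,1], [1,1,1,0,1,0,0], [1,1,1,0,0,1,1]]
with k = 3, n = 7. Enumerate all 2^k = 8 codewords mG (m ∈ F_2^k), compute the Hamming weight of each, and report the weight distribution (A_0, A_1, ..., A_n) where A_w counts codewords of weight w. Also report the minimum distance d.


Weight distribution: A_0 = 1, A_2 = 1, A_3 = 2, A_4 = 2, A_5 = 1, A_7 = 1. Minimum distance d = 2.

Enumerate all 2^3 = 8 messages m ∈ F_2^3.
For each, compute codeword c = mG in F_2^7, then tally its weight.
  m = 000 → c = 0000000, weight = 0.
  m = 100 → c = 1111111, weight = 7.
  m = 010 → c = 1110100, weight = 4.
  m = 110 → c = 0001011, weight = 3.
  m = 001 → c = 1110011, weight = 5.
  m = 101 → c = 0001100, weight = 2.
  m = 011 → c = 0000111, weight = 3.
  m = 111 → c = 1111000, weight = 4.
Tally weights:
  weight 0: 1 codewords.
  weight 2: 1 codewords.
  weight 3: 2 codewords.
  weight 4: 2 codewords.
  weight 5: 1 codewords.
  weight 7: 1 codewords.
Minimum distance d = smallest w > 0 with A_w > 0 = 2.
Sanity: Σ A_w = 8 = 2^3 = 8 ✓.


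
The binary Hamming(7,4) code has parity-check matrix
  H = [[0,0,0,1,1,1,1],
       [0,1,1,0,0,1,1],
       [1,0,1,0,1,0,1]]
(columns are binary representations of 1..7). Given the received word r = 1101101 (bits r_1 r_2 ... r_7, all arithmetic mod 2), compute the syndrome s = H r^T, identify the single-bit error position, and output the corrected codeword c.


s = (1, 0, 1)^T, error position = 5, corrected codeword c = 1101001

Compute s = H r^T mod 2 one row at a time:
  s_1 = 1 + 1 + 0 + 1 = 3 ≡ 1 (mod 2).
  s_2 = 1 + 0 + 0 + 1 = 2 ≡ 0 (mod 2).
  s_3 = 1 + 0 + 1 + 1 = 3 ≡ 1 (mod 2).
s = (1, 0, 1)^T — this equals column 5 of H (binary 101), so error is at position 5.
Correct: flip bit 5 of r = 1101101 to get c = 1101001.


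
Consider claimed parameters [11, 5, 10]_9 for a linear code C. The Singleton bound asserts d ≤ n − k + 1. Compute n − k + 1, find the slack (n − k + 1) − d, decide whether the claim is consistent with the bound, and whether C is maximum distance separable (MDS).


Singleton RHS = n − k + 1 = 7, slack = -3, bound violated (no such code; not MDS).

Singleton bound: d ≤ n − k + 1.
Here n = 11, k = 5, so n − k + 1 = 7.
Given d = 10, check d ≤ 7: NO.
Slack = (n − k + 1) − d = -3.
The slack is negative: d = 10 exceeds n − k + 1 = 7 by 3, so the Singleton bound is violated and no linear [11, 5, 10]_9 code can exist. In particular it is not MDS (MDS requires d = n − k + 1 exactly).
Description: the claimed parameters are [11, 5, 10]_9; such a code would be impossible (violates the Singleton bound).


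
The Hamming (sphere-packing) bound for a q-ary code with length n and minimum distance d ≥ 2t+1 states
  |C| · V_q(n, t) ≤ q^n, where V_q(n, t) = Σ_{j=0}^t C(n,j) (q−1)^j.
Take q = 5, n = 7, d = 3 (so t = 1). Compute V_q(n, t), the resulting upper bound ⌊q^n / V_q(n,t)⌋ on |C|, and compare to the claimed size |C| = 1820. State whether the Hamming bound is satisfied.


V_q(n, t) = 29, q^n = 78125, Hamming bound = 2693, |C| = 1820 ≤ bound (satisfied).

Step 1: Compute V_q(n, t) = Σ_{j=0}^1 C(n, j) (q−1)^j.
  j = 0: C(7,0)·(4)^0 = 1·1 = 1.
  j = 1: C(7,1)·(4)^1 = 7·4 = 28.
  V_q(n, t) = 1 + 28 = 29.
Step 2: q^n = 5^7 = 78125.
Step 3: Hamming bound ⌊q^n / V_q(n,t)⌋ = ⌊78125/29⌋ = 2693.
Step 4: Compare |C| = 1820 to 2693: satisfied.
The claimed |C| lies below the Hamming bound.


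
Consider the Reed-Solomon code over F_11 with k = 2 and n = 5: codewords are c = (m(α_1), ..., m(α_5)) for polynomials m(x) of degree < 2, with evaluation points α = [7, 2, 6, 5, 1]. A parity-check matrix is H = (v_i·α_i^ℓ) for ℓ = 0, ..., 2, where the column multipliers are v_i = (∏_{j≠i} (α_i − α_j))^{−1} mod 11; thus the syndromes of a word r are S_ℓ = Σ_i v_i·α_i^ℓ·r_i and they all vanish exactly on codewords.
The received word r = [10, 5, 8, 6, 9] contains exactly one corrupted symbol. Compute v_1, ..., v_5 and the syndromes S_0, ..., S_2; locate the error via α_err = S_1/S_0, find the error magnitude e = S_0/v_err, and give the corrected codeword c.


S = (10, 9, 7), error at position 2, error magnitude e = 5, c = [10, 0, 8, 6, 9].

Step 1: column multipliers v_i = (∏_{j≠i}(α_i − α_j))^{−1} mod 11.
  i = 1 (α = 7): (7−2)(7−6)(7−5)(7−1) = 5·1·2·6 = 60 ≡ 5, so v_1 = 5^{−1} = 9 (mod 11).
  i = 2 (α = 2): (2−7)(2−6)(2−5)(2−1) = (−5)·(−4)·(−3)·1 = −60 ≡ 6, so v_2 = 6^{−1} = 2 (mod 11).
  i = 3 (α = 6): (6−7)(6−2)(6−5)(6−1) = (−1)·4·1·5 = −20 ≡ 2, so v_3 = 2^{−1} = 6 (mod 11).
  i = 4 (α = 5): (5−7)(5−2)(5−6)(5−1) = (−2)·3·(−1)·4 = 24 ≡ 2, so v_4 = 2^{−1} = 6 (mod 11).
  i = 5 (α = 1): (1−7)(1−2)(1−6)(1−5) = (−6)·(−1)·(−5)·(−4) = 120 ≡ 10, so v_5 = 10^{−1} = 10 (mod 11).
  v = [9, 2, 6, 6, 10].
Step 2: syndromes of r = [10, 5, 8, 6, 9] (all sums mod 11).
  S_0 = Σ v_i r_i = 9·10 + 2·5 + 6·8 + 6·6 + 10·9 = 274 ≡ 10.
  S_1 = Σ v_i α_i r_i = 9·7·10 + 2·2·5 + 6·6·8 + 6·5·6 + 10·1·9 = 1208 ≡ 9.
  α_i^2 mod 11 = [5, 4, 3, 3, 1].
  S_2 = Σ v_i α_i^2 r_i = 9·5·10 + 2·4·5 + 6·3·8 + 6·3·6 + 10·1·9 = 832 ≡ 7.
  S = (10, 9, 7) ≠ 0, so r is not a codeword (an error is present).
Step 3: locate the error. For a single error e at position i, S_ℓ = v_i·e·α_i^ℓ, so α_err = S_1/S_0.
  S_0^{−1} = 10^{−1} = 10 (mod 11), so α_err = 9·10 = 90 ≡ 2 = α_2. Error position i = 2.
  Consistency check: S_2/S_1 = 7·5 = 35 ≡ 2 = α_err ✓ (single-error assumption holds).
Step 4: error magnitude e = S_0/v_2 = S_0·∏_{j≠2}(α_2 − α_j) = 10·6 = 60 ≡ 5 (mod 11).
Step 5: correct position 2: c_2 = r_2 − e = 5 − 5 ≡ 0 (mod 11). Hence c = [10, 0, 8, 6, 9].
  Check: interpolating c through the α_i gives m(x) = 7 + 2·x (degree < 2) with m(α_i) = c_i for every i, so c is indeed a codeword.


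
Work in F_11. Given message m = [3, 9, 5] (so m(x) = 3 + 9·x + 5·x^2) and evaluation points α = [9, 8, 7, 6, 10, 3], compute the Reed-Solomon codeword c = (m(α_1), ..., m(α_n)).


c = [5, 10, 3, 6, 10, 9]

Message polynomial: m(x) = 3 + 9·x + 5·x^2 (mod 11).
For each evaluation point α_i, compute m(α_i) mod 11:
  α_1 = 9: Horner steps 5 → 10 → 5, so m(9) = 5.
  α_2 = 8: Horner steps 5 → 5 → 10, so m(8) = 10.
  α_3 = 7: Horner steps 5 → 0 → 3, so m(7) = 3.
  α_4 = 6: Horner steps 5 → 6 → 6, so m(6) = 6.
  α_5 = 10: Horner steps 5 → 4 → 10, so m(10) = 10.
  α_6 = 3: Horner steps 5 → 2 → 9, so m(3) = 9.
Codeword c = [5, 10, 3, 6, 10, 9] ∈ F_11^6.


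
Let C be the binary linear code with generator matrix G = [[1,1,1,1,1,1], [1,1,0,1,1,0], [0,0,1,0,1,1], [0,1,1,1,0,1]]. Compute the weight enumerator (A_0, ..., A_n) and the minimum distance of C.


Weight distribution: A_0 = 1, A_1 = 2, A_2 = 3, A_3 = 4, A_4 = 3, A_5 = 2, A_6 = 1. Minimum distance d = 1.

Enumerate all 2^4 = 16 messages m ∈ F_2^4.
For each, compute codeword c = mG in F_2^6, then tally its weight.
  m = 0000 → c = 000000, weight = 0.
  m = 1000 → c = 111111, weight = 6.
  m = 0100 → c = 110110, weight = 4.
  m = 1100 → c = 001001, weight = 2.
  m = 0010 → c = 001011, weight = 3.
  m = 1010 → c = 110100, weight = 3.
  m = 0110 → c = 111101, weight = 5.
  m = 1110 → c = 000010, weight = 1.
  m = 0001 → c = 011101, weight = 4.
  m = 1001 → c = 100010, weight = 2.
  m = 0101 → c = 101011, weight = 4.
  m = 1101 → c = 010100, weight = 2.
  m = 0011 → c = 010110, weight = 3.
  m = 1011 → c = 101001, weight = 3.
  m = 0111 → c = 100000, weight = 1.
  m = 1111 → c = 011111, weight = 5.
Tally weights:
  weight 0: 1 codewords.
  weight 1: 2 codewords.
  weight 2: 3 codewords.
  weight 3: 4 codewords.
  weight 4: 3 codewords.
  weight 5: 2 codewords.
  weight 6: 1 codewords.
Minimum distance d = smallest w > 0 with A_w > 0 = 1.
Sanity: Σ A_w = 16 = 2^4 = 16 ✓.


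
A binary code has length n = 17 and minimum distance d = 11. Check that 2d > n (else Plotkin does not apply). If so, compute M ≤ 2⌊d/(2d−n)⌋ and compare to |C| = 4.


Plotkin bound M ≤ 4; given |C| = 4 ≤ bound (satisfied).

Check applicability: 2d = 22, n = 17.
2d − n = 5 > 0, so Plotkin applies.
Compute d/(2d−n) = 11/5 ≈ 2.2000.
⌊d/(2d−n)⌋ = 2.
Plotkin bound: M ≤ 2·2 = 4.
Given |C| = 4, check: satisfied.
This |C| is at the Plotkin bound.


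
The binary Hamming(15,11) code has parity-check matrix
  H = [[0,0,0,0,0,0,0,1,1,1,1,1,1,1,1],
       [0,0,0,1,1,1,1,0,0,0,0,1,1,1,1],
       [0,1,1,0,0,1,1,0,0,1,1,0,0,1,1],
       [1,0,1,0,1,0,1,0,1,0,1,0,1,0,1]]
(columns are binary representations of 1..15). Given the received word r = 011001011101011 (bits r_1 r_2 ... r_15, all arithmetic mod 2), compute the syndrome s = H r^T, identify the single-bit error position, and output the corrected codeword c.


s = (0, 0, 0, 1)^T, error position = 1, corrected codeword c = 111001011101011

Compute s = H r^T mod 2 one row at a time:
  s_1 = 1 + 1 + 1 + 0 + 1 + 0 + 1 + 1 = 6 ≡ 0 (mod 2).
  s_2 = 0 + 0 + 1 + 0 + 1 + 0 + 1 + 1 = 4 ≡ 0 (mod 2).
  s_3 = 1 + 1 + 1 + 0 + 1 + 0 + 1 + 1 = 6 ≡ 0 (mod 2).
  s_4 = 0 + 1 + 0 + 0 + 1 + 0 + 0 + 1 = 3 ≡ 1 (mod 2).
s = (0, 0, 0, 1)^T — this equals column 1 of H (binary 0001), so error is at position 1.
Correct: flip bit 1 of r = 011001011101011 to get c = 111001011101011.


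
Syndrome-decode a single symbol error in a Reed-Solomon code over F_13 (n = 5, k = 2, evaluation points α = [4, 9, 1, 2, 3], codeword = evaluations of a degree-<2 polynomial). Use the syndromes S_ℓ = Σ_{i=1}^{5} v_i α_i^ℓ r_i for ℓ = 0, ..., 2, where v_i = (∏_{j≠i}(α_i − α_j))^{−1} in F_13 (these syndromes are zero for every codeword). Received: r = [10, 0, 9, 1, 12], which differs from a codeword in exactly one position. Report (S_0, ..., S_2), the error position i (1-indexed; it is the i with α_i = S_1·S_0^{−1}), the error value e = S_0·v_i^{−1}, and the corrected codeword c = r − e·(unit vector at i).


S = (5, 5, 5), error at position 3, error magnitude e = 6, c = [10, 0, 3, 1, 12].

Step 1: column multipliers v_i = (∏_{j≠i}(α_i − α_j))^{−1} mod 13.
  i = 1 (α = 4): (4−9)(4−1)(4−2)(4−3) = (−5)·3·2·1 = −30 ≡ 9, so v_1 = 9^{−1} = 3 (mod 13).
  i = 2 (α = 9): (9−4)(9−1)(9−2)(9−3) = 5·8·7·6 = 1680 ≡ 3, so v_2 = 3^{−1} = 9 (mod 13).
  i = 3 (α = 1): (1−4)(1−9)(1−2)(1−3) = (−3)·(−8)·(−1)·(−2) = 48 ≡ 9, so v_3 = 9^{−1} = 3 (mod 13).
  i = 4 (α = 2): (2−4)(2−9)(2−1)(2−3) = (−2)·(−7)·1·(−1) = −14 ≡ 12, so v_4 = 12^{−1} = 12 (mod 13).
  i = 5 (α = 3): (3−4)(3−9)(3−1)(3−2) = (−1)·(−6)·2·1 = 12 ≡ 12, so v_5 = 12^{−1} = 12 (mod 13).
  v = [3, 9, 3, 12, 12].
Step 2: syndromes of r = [10, 0, 9, 1, 12] (all sums mod 13).
  S_0 = Σ v_i r_i = 3·10 + 9·0 + 3·9 + 12·1 + 12·12 = 213 ≡ 5.
  S_1 = Σ v_i α_i r_i = 3·4·10 + 9·9·0 + 3·1·9 + 12·2·1 + 12·3·12 = 603 ≡ 5.
  α_i^2 mod 13 = [3, 3, 1, 4, 9].
  S_2 = Σ v_i α_i^2 r_i = 3·3·10 + 9·3·0 + 3·1·9 + 12·4·1 + 12·9·12 = 1461 ≡ 5.
  S = (5, 5, 5) ≠ 0, so r is not a codeword (an error is present).
Step 3: locate the error. For a single error e at position i, S_ℓ = v_i·e·α_i^ℓ, so α_err = S_1/S_0.
  S_0^{−1} = 5^{−1} = 8 (mod 13), so α_err = 5·8 = 40 ≡ 1 = α_3. Error position i = 3.
  Consistency check: S_2/S_1 = 5·8 = 40 ≡ 1 = α_err ✓ (single-error assumption holds).
Step 4: error magnitude e = S_0/v_3 = S_0·∏_{j≠3}(α_3 − α_j) = 5·9 = 45 ≡ 6 (mod 13).
Step 5: correct position 3: c_3 = r_3 − e = 9 − 6 ≡ 3 (mod 13). Hence c = [10, 0, 3, 1, 12].
  Check: interpolating c through the α_i gives m(x) = 5 + 11·x (degree < 2) with m(α_i) = c_i for every i, so c is indeed a codeword.


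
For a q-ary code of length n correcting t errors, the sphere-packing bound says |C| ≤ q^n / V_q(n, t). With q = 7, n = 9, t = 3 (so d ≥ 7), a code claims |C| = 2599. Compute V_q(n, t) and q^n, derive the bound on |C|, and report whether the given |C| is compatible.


V_q(n, t) = 19495, q^n = 40353607, Hamming bound = 2069, |C| = 2599 > bound (violated).

Step 1: Compute V_q(n, t) = Σ_{j=0}^3 C(n, j) (q−1)^j.
  j = 0: C(9,0)·(6)^0 = 1·1 = 1.
  j = 1: C(9,1)·(6)^1 = 9·6 = 54.
  j = 2: C(9,2)·(6)^2 = 36·36 = 1296.
  j = 3: C(9,3)·(6)^3 = 84·216 = 18144.
  V_q(n, t) = 1 + 54 + 1296 + 18144 = 19495.
Step 2: q^n = 7^9 = 40353607.
Step 3: Hamming bound ⌊q^n / V_q(n,t)⌋ = ⌊40353607/19495⌋ = 2069.
Step 4: Compare |C| = 2599 to 2069: violated.
The claimed |C| lies above the Hamming bound, so no 7-ary code of length 9 with d ≥ 7 can have 2599 codewords.


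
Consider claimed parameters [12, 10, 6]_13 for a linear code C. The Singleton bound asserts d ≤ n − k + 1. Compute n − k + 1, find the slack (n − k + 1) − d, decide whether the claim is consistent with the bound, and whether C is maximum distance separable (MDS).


Singleton RHS = n − k + 1 = 3, slack = -3, bound violated (no such code; not MDS).

Singleton bound: d ≤ n − k + 1.
Here n = 12, k = 10, so n − k + 1 = 3.
Given d = 6, check d ≤ 3: NO.
Slack = (n − k + 1) − d = -3.
The slack is negative: d = 6 exceeds n − k + 1 = 3 by 3, so the Singleton bound is violated and no linear [12, 10, 6]_13 code can exist. In particular it is not MDS (MDS requires d = n − k + 1 exactly).
Description: the claimed parameters are [12, 10, 6]_13; such a code would be impossible (violates the Singleton bound).


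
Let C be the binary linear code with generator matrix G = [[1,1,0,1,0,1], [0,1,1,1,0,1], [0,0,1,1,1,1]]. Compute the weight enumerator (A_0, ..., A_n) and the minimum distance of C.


Weight distribution: A_0 = 1, A_2 = 2, A_4 = 5. Minimum distance d = 2.

Enumerate all 2^3 = 8 messages m ∈ F_2^3.
For each, compute codeword c = mG in F_2^6, then tally its weight.
  m = 000 → c = 000000, weight = 0.
  m = 100 → c = 110101, weight = 4.
  m = 010 → c = 011101, weight = 4.
  m = 110 → c = 101000, weight = 2.
  m = 001 → c = 001111, weight = 4.
  m = 101 → c = 111010, weight = 4.
  m = 011 → c = 010010, weight = 2.
  m = 111 → c = 100111, weight = 4.
Tally weights:
  weight 0: 1 codewords.
  weight 2: 2 codewords.
  weight 4: 5 codewords.
Minimum distance d = smallest w > 0 with A_w > 0 = 2.
Sanity: Σ A_w = 8 = 2^3 = 8 ✓.


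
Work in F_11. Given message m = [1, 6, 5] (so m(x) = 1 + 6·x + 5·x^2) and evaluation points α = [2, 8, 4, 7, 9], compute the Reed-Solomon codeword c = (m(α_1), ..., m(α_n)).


c = [0, 6, 6, 2, 9]

Message polynomial: m(x) = 1 + 6·x + 5·x^2 (mod 11).
For each evaluation point α_i, compute m(α_i) mod 11:
  α_1 = 2: Horner steps 5 → 5 → 0, so m(2) = 0.
  α_2 = 8: Horner steps 5 → 2 → 6, so m(8) = 6.
  α_3 = 4: Horner steps 5 → 4 → 6, so m(4) = 6.
  α_4 = 7: Horner steps 5 → 8 → 2, so m(7) = 2.
  α_5 = 9: Horner steps 5 → 7 → 9, so m(9) = 9.
Codeword c = [0, 6, 6, 2, 9] ∈ F_11^5.
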